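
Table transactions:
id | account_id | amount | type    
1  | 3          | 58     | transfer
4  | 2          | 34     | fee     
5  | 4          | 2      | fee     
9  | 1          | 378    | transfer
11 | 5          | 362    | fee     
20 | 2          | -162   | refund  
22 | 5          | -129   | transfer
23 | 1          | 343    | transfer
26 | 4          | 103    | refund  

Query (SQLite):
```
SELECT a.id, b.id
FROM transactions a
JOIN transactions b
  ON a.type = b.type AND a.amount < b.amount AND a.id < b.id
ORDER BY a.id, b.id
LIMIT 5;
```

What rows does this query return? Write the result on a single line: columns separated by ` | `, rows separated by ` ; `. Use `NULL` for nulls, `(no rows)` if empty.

1 | 9 ; 1 | 23 ; 4 | 11 ; 5 | 11 ; 20 | 26

Pairs (a,b) with same type, a.amount < b.amount, a.id < b.id.
type groups: fee:{4,5,11} refund:{20,26} transfer:{1,9,22,23}
Ordered by (a.id, b.id); first 5.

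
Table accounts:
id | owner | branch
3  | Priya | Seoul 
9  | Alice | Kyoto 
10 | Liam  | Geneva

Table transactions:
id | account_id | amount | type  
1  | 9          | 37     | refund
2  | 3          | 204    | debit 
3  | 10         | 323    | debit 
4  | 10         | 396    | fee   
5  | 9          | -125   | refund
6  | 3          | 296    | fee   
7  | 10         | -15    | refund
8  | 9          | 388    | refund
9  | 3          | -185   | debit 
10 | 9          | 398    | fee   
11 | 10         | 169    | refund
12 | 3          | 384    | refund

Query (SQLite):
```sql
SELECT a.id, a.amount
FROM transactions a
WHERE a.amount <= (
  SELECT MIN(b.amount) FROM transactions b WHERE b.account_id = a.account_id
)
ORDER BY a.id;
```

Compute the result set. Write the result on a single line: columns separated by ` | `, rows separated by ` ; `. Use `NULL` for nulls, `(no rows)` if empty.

For each transactions row a, compute MIN(amount) over rows sharing a.account_id.
Keep row a if a.amount <= that per-group MIN.
  account_id=3: MIN(amount) = -185
  account_id=9: MIN(amount) = -125
  account_id=10: MIN(amount) = -15

5 | -125 ; 7 | -15 ; 9 | -185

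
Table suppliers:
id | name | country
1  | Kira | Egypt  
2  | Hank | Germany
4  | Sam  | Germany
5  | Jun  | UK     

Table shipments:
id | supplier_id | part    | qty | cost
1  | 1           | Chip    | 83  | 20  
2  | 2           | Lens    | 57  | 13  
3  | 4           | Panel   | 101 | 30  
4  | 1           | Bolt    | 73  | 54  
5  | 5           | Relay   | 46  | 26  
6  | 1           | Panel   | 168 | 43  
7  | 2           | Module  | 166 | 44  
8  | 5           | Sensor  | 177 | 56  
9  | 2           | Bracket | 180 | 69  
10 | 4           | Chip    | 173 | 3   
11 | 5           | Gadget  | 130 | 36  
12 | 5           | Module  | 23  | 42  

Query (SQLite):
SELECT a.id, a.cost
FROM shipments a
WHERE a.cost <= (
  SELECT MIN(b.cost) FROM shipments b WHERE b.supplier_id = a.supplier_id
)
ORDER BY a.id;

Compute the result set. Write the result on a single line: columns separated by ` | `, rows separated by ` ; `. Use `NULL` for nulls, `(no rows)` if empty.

For each shipments row a, compute MIN(cost) over rows sharing a.supplier_id.
Keep row a if a.cost <= that per-group MIN.
  supplier_id=1: MIN(cost) = 20
  supplier_id=2: MIN(cost) = 13
  supplier_id=4: MIN(cost) = 3
  supplier_id=5: MIN(cost) = 26

1 | 20 ; 2 | 13 ; 5 | 26 ; 10 | 3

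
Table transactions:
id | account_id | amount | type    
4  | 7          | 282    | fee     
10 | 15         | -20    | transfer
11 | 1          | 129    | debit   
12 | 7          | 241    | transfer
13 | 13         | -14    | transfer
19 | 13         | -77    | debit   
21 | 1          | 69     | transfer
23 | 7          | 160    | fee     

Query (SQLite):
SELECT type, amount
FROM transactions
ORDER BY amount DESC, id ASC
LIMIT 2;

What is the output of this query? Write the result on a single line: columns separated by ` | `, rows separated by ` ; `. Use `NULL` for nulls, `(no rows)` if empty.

Sort by amount desc, tiebreak id asc: (282, id=4), (241, id=12), (160, id=23), (129, id=11), (69, id=21) …. Take first 2.

fee | 282 ; transfer | 241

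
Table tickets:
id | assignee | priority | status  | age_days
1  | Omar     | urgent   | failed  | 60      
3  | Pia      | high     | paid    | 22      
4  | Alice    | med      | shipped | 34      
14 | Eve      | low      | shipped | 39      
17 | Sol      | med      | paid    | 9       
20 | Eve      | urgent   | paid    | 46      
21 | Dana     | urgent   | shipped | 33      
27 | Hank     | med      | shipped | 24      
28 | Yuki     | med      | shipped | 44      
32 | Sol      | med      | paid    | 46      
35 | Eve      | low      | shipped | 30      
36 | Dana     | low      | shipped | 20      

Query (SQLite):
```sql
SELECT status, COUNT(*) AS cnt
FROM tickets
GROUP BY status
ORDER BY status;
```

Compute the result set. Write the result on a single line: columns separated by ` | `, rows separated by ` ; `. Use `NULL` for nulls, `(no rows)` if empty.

Partition tickets by status; compute COUNT(*) within each group.
  failed: ids {1} → COUNT(*)=1
  paid: ids {3, 17, 20, 32} → COUNT(*)=4
  shipped: ids {4, 14, 21, 27, 28, 35, 36} → COUNT(*)=7

failed | 1 ; paid | 4 ; shipped | 7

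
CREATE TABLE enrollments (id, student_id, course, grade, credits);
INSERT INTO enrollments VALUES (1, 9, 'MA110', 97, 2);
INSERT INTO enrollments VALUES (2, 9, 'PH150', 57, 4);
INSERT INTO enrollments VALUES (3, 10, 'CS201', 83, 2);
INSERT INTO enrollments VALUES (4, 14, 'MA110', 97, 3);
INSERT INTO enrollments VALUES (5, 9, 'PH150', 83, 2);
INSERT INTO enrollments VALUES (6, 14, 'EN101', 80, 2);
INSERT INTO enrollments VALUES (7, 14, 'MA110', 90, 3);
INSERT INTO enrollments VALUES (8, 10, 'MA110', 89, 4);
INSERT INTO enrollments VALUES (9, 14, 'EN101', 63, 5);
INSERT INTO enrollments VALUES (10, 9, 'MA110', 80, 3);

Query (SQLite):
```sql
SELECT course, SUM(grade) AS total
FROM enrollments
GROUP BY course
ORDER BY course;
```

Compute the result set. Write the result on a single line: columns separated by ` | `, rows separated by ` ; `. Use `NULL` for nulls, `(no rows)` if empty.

CS201 | 83 ; EN101 | 143 ; MA110 | 453 ; PH150 | 140

Partition enrollments by course; compute SUM(grade) within each group.
  CS201: ids {3} → SUM(grade)=83
  EN101: ids {6, 9} → SUM(grade)=143
  MA110: ids {1, 4, 7, 8, 10} → SUM(grade)=453
  PH150: ids {2, 5} → SUM(grade)=140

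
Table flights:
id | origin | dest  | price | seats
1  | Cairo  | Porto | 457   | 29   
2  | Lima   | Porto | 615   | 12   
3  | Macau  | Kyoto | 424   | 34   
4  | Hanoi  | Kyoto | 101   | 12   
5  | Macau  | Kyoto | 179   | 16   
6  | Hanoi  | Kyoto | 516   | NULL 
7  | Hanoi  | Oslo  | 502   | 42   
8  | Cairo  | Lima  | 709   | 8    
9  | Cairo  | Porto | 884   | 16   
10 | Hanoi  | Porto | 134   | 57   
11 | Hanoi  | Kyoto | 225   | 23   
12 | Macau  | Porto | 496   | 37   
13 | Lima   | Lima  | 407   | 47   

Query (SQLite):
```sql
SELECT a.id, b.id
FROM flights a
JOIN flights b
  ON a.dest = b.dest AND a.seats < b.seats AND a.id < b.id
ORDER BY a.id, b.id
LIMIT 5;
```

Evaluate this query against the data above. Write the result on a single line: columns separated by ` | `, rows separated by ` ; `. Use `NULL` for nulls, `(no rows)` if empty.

1 | 10 ; 1 | 12 ; 2 | 9 ; 2 | 10 ; 2 | 12

Pairs (a,b) with same dest, a.seats < b.seats, a.id < b.id.
dest groups: Kyoto:{3,4,5,6,11} Lima:{8,13} Oslo:{7} Porto:{1,2,9,10,12}
Ordered by (a.id, b.id); first 5.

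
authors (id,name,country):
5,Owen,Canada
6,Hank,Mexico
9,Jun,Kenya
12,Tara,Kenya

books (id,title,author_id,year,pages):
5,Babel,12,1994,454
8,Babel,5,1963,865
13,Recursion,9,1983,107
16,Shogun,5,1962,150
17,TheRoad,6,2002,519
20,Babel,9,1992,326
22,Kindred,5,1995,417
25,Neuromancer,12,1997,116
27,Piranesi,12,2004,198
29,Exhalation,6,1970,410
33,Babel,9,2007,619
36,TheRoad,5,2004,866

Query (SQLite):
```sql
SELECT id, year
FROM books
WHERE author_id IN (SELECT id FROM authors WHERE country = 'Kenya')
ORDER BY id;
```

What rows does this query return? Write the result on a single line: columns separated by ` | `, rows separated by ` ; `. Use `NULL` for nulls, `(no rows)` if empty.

Inner query: authors.id where country = 'Kenya'.
Outer: keep books rows whose author_id is in that set.
Inner query → {9, 12}

5 | 1994 ; 13 | 1983 ; 20 | 1992 ; 25 | 1997 ; 27 | 2004 ; 33 | 2007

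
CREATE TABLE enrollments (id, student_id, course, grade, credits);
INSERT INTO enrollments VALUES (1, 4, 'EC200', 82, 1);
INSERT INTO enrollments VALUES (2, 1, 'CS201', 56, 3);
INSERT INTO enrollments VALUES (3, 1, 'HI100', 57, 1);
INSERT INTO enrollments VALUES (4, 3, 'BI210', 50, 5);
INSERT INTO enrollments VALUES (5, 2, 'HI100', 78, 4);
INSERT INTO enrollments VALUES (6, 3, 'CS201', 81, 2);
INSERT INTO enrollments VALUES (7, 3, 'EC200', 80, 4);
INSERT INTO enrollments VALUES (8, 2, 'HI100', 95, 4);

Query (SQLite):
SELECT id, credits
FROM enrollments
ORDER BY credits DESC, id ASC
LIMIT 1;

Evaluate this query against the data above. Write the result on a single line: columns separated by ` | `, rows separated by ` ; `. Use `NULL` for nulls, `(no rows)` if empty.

Sort by credits desc, tiebreak id asc: (5, id=4), (4, id=5), (4, id=7), (4, id=8) …. Take first 1.

4 | 5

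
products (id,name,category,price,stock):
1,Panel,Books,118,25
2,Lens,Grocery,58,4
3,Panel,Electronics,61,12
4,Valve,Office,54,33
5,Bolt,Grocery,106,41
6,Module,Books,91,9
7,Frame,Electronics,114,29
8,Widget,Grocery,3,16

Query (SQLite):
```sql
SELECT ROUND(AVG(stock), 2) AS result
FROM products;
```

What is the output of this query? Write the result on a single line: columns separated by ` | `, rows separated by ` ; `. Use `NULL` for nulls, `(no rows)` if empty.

21.13

All stock values: [25, 4, 12, 33, 41, 9, 29, 16].
AVG = 169 / 8 (rounded to 2 dp).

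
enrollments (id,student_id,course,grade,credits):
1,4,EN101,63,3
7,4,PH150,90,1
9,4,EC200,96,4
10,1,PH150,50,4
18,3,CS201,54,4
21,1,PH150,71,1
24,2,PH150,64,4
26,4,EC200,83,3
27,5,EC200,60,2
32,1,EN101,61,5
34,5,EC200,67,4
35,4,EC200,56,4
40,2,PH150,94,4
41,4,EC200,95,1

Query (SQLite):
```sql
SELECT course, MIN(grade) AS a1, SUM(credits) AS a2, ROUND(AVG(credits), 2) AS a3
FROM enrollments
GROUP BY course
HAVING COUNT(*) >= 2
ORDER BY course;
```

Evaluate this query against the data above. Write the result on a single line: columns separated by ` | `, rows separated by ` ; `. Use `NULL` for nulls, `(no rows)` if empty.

Group enrollments by course.
Per group compute: MIN(grade), SUM(credits), ROUND(AVG(credits), 2).
HAVING: drop groups with fewer than 2 rows.
  CS201: ids {18} → MIN(grade)=54, SUM(credits)=4, ROUND(AVG(credits), 2)=4
  EC200: ids {9, 26, 27, 34, 35, 41} → MIN(grade)=56, SUM(credits)=18, ROUND(AVG(credits), 2)=3
  EN101: ids {1, 32} → MIN(grade)=61, SUM(credits)=8, ROUND(AVG(credits), 2)=4
  PH150: ids {7, 10, 21, 24, 40} → MIN(grade)=50, SUM(credits)=14, ROUND(AVG(credits), 2)=2.8

EC200 | 56 | 18 | 3 ; EN101 | 61 | 8 | 4 ; PH150 | 50 | 14 | 2.8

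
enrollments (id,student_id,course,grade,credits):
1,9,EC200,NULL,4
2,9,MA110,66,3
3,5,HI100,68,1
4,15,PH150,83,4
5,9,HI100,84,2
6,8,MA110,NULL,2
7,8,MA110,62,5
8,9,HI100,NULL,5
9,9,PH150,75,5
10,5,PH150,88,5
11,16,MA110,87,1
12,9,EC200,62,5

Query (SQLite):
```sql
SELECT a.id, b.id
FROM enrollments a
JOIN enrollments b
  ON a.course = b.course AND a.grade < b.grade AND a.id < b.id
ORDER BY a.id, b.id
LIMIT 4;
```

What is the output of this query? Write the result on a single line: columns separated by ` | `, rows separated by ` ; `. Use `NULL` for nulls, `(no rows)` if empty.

2 | 11 ; 3 | 5 ; 4 | 10 ; 7 | 11

Pairs (a,b) with same course, a.grade < b.grade, a.id < b.id.
course groups: EC200:{1,12} HI100:{3,5,8} MA110:{2,6,7,11} PH150:{4,9,10}
Ordered by (a.id, b.id); first 4.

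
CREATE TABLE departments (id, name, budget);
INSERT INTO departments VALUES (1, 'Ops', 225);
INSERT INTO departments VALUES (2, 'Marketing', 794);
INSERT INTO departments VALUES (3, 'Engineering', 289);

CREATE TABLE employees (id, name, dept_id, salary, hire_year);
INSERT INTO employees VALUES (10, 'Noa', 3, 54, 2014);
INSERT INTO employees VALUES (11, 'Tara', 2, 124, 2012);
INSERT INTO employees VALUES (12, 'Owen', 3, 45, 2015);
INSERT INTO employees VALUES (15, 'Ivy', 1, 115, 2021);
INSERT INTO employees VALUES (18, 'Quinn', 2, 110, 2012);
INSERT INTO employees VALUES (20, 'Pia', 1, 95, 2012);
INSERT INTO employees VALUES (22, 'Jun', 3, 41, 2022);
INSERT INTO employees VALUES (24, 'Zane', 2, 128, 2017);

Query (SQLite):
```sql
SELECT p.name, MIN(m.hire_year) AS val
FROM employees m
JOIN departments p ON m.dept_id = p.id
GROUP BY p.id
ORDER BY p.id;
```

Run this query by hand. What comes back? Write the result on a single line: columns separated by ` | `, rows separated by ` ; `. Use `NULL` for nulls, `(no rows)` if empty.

Ops | 2012 ; Marketing | 2012 ; Engineering | 2014

Join each employees row to its departments via dept_id.
Group joined rows by departments.id; compute MIN(m.hire_year) per group.
  1: ids {15, 20} → MIN(m.hire_year)=2012
  2: ids {11, 18, 24} → MIN(m.hire_year)=2012
  3: ids {10, 12, 22} → MIN(m.hire_year)=2014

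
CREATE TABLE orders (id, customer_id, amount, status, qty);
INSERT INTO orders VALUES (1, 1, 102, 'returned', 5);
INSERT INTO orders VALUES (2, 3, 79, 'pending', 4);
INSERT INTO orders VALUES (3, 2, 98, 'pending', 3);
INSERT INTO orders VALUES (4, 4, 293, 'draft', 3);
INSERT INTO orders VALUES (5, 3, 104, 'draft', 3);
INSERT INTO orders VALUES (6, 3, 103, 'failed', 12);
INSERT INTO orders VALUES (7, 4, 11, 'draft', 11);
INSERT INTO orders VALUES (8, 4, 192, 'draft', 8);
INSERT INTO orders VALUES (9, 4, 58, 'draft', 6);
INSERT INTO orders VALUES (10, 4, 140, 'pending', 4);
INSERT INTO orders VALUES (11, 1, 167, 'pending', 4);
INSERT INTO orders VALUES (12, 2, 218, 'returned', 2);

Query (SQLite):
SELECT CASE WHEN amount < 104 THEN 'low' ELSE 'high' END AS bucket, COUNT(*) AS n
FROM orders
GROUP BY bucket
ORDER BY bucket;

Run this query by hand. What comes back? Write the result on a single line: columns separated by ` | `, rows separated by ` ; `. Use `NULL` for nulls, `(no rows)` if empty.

high | 6 ; low | 6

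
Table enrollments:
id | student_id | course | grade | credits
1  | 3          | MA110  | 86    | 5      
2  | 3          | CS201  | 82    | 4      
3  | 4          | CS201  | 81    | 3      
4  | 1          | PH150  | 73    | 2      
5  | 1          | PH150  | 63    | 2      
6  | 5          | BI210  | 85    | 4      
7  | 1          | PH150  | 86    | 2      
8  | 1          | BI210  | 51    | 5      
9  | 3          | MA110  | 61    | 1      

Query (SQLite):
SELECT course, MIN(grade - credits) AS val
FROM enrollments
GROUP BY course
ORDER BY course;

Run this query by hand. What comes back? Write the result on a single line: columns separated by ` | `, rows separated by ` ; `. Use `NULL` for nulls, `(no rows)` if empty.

For each row compute grade - credits.
Group by course; take MIN of the expression per group.
  BI210: ids {6, 8} → MIN(grade - credits)=46
  CS201: ids {2, 3} → MIN(grade - credits)=78
  MA110: ids {1, 9} → MIN(grade - credits)=60
  PH150: ids {4, 5, 7} → MIN(grade - credits)=61

BI210 | 46 ; CS201 | 78 ; MA110 | 60 ; PH150 | 61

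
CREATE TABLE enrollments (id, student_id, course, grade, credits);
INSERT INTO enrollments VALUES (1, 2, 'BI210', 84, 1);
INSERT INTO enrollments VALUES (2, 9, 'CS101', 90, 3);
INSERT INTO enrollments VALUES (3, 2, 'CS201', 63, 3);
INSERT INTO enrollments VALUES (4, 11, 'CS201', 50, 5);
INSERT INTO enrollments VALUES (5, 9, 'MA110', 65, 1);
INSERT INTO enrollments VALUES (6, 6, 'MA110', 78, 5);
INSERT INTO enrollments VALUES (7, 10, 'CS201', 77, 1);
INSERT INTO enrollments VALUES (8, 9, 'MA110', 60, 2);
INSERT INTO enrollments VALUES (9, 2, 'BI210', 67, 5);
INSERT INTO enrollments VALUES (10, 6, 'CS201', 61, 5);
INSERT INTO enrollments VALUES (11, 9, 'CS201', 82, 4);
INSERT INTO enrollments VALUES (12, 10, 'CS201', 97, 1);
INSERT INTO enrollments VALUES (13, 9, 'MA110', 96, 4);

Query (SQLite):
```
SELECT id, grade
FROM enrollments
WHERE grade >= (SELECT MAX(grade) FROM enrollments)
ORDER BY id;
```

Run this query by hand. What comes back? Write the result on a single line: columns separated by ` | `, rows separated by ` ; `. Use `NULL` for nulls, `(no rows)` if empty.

Scalar subquery: MAX(grade) over all enrollments rows = 97.
Keep rows where grade >= that value.

12 | 97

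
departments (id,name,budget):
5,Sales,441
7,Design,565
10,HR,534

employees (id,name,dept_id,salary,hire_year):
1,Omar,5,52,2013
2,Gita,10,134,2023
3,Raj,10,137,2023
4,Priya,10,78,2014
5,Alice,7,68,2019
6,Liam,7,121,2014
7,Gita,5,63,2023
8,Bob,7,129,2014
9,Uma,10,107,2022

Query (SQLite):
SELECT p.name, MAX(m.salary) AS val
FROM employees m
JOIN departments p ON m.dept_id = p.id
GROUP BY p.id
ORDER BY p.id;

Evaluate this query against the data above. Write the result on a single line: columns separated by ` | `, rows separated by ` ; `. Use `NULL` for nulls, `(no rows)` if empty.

Join each employees row to its departments via dept_id.
Group joined rows by departments.id; compute MAX(m.salary) per group.
  5: ids {1, 7} → MAX(m.salary)=63
  7: ids {5, 6, 8} → MAX(m.salary)=129
  10: ids {2, 3, 4, 9} → MAX(m.salary)=137

Sales | 63 ; Design | 129 ; HR | 137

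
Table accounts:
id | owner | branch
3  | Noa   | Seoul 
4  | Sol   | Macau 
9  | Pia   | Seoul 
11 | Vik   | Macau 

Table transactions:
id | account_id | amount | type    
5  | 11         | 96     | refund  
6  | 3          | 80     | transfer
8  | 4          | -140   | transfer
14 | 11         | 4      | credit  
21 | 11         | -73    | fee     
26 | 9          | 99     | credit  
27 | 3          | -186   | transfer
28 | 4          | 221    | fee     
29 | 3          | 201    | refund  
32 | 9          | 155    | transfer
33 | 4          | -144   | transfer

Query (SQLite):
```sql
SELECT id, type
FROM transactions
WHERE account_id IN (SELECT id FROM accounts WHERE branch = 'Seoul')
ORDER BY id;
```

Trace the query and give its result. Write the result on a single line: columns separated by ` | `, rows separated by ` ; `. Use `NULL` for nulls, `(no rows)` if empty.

Inner query: accounts.id where branch = 'Seoul'.
Outer: keep transactions rows whose account_id is in that set.
Inner query → {3, 9}

6 | transfer ; 26 | credit ; 27 | transfer ; 29 | refund ; 32 | transfer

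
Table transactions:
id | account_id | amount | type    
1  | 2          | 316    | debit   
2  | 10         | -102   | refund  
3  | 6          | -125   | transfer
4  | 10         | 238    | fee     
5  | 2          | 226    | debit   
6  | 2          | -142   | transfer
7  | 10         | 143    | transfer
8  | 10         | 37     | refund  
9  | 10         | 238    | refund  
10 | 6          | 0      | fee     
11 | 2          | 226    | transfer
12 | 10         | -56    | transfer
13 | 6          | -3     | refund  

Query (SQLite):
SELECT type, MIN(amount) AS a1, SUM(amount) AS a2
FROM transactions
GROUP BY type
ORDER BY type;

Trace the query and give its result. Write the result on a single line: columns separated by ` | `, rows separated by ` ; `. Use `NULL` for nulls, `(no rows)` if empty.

debit | 226 | 542 ; fee | 0 | 238 ; refund | -102 | 170 ; transfer | -142 | 46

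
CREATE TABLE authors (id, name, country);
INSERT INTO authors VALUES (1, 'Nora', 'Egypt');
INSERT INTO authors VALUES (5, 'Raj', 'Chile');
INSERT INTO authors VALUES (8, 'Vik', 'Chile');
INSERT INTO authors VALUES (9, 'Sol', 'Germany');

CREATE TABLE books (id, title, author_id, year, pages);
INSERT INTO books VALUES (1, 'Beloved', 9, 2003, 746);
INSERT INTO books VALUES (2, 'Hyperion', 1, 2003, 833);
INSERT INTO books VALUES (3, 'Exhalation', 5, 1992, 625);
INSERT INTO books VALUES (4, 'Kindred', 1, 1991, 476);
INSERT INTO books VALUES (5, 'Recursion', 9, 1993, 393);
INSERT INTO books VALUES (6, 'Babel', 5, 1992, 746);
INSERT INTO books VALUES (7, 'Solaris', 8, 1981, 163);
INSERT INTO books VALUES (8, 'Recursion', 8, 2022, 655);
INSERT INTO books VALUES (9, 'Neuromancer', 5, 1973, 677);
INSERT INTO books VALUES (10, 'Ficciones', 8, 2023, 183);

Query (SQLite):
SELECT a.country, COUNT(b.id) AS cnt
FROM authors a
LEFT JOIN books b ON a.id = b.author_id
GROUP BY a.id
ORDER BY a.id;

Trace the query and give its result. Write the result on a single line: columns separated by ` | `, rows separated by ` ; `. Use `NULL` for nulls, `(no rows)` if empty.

LEFT JOIN keeps every authors row; unmatched ones get NULL for books columns.
Group by authors.id and compute COUNT(b.id). COUNT(col) of an all-NULL group is 0.
  1: ids {2, 4} → COUNT(b.id)=2
  5: ids {3, 6, 9} → COUNT(b.id)=3
  8: ids {7, 8, 10} → COUNT(b.id)=3
  9: ids {1, 5} → COUNT(b.id)=2

Egypt | 2 ; Chile | 3 ; Chile | 3 ; Germany | 2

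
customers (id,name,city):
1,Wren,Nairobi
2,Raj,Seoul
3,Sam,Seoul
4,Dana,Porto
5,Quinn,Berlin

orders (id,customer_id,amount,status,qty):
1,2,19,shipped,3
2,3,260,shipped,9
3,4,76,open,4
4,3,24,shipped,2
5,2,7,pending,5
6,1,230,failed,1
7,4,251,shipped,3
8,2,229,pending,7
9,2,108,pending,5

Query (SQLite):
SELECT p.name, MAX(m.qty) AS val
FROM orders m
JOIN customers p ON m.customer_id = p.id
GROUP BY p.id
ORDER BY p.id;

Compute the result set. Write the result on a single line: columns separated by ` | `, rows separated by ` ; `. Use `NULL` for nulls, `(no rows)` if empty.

Wren | 1 ; Raj | 7 ; Sam | 9 ; Dana | 4

Join each orders row to its customers via customer_id.
Group joined rows by customers.id; compute MAX(m.qty) per group.
  1: ids {6} → MAX(m.qty)=1
  2: ids {1, 5, 8, 9} → MAX(m.qty)=7
  3: ids {2, 4} → MAX(m.qty)=9
  4: ids {3, 7} → MAX(m.qty)=4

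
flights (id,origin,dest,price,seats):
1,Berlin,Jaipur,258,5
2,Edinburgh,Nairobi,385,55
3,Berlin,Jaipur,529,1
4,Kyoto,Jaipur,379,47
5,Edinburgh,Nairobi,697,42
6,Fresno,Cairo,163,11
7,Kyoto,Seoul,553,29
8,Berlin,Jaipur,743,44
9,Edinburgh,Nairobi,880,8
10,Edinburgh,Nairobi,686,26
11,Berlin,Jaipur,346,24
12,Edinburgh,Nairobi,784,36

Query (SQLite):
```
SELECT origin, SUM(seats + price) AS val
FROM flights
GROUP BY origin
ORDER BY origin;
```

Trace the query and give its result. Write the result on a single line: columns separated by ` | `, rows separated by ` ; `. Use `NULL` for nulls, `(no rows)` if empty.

For each row compute seats + price.
Group by origin; take SUM of the expression per group.
  Berlin: ids {1, 3, 8, 11} → SUM(seats + price)=1950
  Edinburgh: ids {2, 5, 9, 10, 12} → SUM(seats + price)=3599
  Fresno: ids {6} → SUM(seats + price)=174
  Kyoto: ids {4, 7} → SUM(seats + price)=1008

Berlin | 1950 ; Edinburgh | 3599 ; Fresno | 174 ; Kyoto | 1008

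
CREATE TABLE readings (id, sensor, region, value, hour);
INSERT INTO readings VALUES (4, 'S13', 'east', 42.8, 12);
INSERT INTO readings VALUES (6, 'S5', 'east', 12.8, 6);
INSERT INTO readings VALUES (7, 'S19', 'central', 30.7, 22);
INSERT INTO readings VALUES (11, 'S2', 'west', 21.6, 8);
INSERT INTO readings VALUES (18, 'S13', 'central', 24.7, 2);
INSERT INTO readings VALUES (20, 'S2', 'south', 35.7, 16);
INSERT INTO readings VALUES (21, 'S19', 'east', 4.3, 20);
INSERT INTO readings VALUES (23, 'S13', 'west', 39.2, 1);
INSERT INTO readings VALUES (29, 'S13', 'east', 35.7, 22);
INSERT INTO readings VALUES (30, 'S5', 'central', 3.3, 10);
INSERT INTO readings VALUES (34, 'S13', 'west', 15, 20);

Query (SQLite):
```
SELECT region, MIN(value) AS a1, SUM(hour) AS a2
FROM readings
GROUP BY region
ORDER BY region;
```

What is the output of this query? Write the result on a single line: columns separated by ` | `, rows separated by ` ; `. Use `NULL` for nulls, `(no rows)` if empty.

central | 3.3 | 34 ; east | 4.3 | 60 ; south | 35.7 | 16 ; west | 15 | 29

Group readings by region.
Per group compute: MIN(value), SUM(hour).
  central: ids {7, 18, 30} → MIN(value)=3.3, SUM(hour)=34
  east: ids {4, 6, 21, 29} → MIN(value)=4.3, SUM(hour)=60
  south: ids {20} → MIN(value)=35.7, SUM(hour)=16
  west: ids {11, 23, 34} → MIN(value)=15, SUM(hour)=29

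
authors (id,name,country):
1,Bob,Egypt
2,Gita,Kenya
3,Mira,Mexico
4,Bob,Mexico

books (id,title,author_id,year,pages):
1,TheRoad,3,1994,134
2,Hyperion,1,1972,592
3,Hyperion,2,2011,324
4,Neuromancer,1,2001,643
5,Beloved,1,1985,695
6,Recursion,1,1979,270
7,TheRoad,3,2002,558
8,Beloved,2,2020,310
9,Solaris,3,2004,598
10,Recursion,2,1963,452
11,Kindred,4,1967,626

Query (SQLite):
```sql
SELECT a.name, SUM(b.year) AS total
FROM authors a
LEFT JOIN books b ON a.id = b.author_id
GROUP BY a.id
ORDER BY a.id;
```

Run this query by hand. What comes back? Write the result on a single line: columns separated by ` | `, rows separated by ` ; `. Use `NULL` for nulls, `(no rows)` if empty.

LEFT JOIN keeps every authors row; unmatched ones get NULL for books columns.
Group by authors.id and compute SUM(b.year). SUM over an all-NULL group is NULL.
  1: ids {2, 4, 5, 6} → SUM(b.year)=7937
  2: ids {3, 8, 10} → SUM(b.year)=5994
  3: ids {1, 7, 9} → SUM(b.year)=6000
  4: ids {11} → SUM(b.year)=1967

Bob | 7937 ; Gita | 5994 ; Mira | 6000 ; Bob | 1967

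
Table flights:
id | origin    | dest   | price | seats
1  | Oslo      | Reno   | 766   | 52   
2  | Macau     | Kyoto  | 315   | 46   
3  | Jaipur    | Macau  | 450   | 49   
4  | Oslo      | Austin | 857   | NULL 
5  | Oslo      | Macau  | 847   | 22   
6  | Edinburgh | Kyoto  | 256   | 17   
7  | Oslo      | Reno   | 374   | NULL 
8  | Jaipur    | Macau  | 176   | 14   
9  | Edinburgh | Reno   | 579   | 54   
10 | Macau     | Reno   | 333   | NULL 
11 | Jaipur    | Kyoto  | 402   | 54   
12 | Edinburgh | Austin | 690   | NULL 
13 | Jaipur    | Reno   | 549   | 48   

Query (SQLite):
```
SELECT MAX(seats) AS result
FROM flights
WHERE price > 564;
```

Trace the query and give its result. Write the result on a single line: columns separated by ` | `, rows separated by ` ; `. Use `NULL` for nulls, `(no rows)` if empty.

54

Rows where price > 564 → seats values: [52, NULL, 22, 54, NULL].
MAX of non-NULL values = 54.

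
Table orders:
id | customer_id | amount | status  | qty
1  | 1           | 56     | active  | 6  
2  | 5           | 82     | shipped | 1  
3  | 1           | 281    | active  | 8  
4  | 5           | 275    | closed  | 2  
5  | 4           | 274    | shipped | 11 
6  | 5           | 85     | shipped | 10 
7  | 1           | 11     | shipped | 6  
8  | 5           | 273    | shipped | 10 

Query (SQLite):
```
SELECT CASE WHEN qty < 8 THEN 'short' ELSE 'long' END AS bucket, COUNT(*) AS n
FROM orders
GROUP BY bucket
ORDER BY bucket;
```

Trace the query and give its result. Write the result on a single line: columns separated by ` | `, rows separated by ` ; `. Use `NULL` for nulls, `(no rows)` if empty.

Bucket rows by qty < 8 → 'short' else 'long'; count each bucket.

long | 4 ; short | 4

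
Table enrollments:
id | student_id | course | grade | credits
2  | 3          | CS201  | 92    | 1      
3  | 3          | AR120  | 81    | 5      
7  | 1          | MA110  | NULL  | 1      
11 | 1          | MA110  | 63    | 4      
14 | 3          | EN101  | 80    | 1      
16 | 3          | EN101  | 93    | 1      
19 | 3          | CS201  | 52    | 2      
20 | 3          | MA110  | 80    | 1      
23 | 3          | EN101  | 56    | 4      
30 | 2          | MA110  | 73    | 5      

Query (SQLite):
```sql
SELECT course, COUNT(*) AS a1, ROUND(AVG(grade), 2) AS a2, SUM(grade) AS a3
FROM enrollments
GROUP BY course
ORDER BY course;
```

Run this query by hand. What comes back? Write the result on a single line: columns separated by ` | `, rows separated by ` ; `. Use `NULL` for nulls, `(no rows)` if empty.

AR120 | 1 | 81 | 81 ; CS201 | 2 | 72 | 144 ; EN101 | 3 | 76.33 | 229 ; MA110 | 4 | 72 | 216

Group enrollments by course.
Per group compute: COUNT(*), ROUND(AVG(grade), 2), SUM(grade).
  AR120: ids {3} → COUNT(*)=1, ROUND(AVG(grade), 2)=81, SUM(grade)=81
  CS201: ids {2, 19} → COUNT(*)=2, ROUND(AVG(grade), 2)=72, SUM(grade)=144
  EN101: ids {14, 16, 23} → COUNT(*)=3, ROUND(AVG(grade), 2)=76.33, SUM(grade)=229
  MA110: ids {7, 11, 20, 30} → COUNT(*)=4, ROUND(AVG(grade), 2)=72, SUM(grade)=216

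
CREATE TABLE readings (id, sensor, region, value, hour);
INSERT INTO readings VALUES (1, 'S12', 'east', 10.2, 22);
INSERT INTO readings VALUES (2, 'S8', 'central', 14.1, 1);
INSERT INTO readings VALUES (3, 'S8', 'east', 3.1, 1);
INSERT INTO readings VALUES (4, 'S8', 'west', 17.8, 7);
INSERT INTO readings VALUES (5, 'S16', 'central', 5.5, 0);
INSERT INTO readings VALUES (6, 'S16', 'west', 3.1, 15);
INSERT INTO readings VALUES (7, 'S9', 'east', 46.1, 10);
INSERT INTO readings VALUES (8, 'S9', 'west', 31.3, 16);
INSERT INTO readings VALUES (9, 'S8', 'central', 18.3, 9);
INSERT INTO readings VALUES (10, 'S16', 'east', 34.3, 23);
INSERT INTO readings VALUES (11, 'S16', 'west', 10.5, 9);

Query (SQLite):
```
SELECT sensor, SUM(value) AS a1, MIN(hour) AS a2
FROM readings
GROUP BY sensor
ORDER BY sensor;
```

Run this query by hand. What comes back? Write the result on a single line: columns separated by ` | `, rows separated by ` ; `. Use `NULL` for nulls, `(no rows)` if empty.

Group readings by sensor.
Per group compute: SUM(value), MIN(hour).
  S12: ids {1} → SUM(value)=10.2, MIN(hour)=22
  S16: ids {5, 6, 10, 11} → SUM(value)=53.4, MIN(hour)=0
  S8: ids {2, 3, 4, 9} → SUM(value)=53.3, MIN(hour)=1
  S9: ids {7, 8} → SUM(value)=77.4, MIN(hour)=10

S12 | 10.2 | 22 ; S16 | 53.4 | 0 ; S8 | 53.3 | 1 ; S9 | 77.4 | 10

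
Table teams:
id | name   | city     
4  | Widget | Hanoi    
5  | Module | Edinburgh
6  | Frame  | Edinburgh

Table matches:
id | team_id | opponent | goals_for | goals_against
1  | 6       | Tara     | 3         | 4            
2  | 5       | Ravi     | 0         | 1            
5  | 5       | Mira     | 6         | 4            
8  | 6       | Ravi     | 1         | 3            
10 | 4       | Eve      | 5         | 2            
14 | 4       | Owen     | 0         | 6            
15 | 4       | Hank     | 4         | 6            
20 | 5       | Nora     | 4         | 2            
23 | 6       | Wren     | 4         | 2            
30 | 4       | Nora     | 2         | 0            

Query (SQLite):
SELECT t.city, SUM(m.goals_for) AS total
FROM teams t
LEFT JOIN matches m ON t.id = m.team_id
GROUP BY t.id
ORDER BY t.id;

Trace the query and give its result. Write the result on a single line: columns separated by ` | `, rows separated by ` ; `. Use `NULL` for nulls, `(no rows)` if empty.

Hanoi | 11 ; Edinburgh | 10 ; Edinburgh | 8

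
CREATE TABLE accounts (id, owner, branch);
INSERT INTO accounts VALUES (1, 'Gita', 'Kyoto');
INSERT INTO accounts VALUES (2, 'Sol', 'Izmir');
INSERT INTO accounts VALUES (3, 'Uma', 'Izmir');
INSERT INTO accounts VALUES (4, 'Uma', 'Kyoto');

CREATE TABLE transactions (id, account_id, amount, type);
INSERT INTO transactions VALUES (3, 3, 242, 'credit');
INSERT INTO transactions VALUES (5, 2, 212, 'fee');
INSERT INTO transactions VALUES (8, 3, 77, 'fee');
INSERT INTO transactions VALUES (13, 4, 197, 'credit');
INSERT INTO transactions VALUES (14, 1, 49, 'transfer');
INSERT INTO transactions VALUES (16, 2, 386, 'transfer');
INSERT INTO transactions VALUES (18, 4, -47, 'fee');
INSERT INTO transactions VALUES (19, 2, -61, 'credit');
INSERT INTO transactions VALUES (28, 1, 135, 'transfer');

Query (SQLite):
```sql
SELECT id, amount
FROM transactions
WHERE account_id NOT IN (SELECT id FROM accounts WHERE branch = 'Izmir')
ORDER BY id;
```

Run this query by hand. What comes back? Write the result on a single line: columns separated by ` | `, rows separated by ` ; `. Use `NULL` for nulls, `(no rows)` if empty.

Inner query: accounts.id where branch = 'Izmir'.
Outer: keep transactions rows whose account_id is not in that set.
Inner query → {2, 3}

13 | 197 ; 14 | 49 ; 18 | -47 ; 28 | 135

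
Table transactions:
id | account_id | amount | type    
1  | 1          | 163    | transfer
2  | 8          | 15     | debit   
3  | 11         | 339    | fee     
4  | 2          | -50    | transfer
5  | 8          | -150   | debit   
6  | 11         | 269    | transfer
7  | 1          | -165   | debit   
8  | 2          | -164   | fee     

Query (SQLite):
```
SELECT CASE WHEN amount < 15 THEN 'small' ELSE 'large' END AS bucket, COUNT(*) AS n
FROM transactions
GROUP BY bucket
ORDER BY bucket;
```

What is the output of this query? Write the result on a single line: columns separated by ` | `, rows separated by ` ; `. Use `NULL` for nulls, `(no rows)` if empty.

Bucket rows by amount < 15 → 'small' else 'large'; count each bucket.

large | 4 ; small | 4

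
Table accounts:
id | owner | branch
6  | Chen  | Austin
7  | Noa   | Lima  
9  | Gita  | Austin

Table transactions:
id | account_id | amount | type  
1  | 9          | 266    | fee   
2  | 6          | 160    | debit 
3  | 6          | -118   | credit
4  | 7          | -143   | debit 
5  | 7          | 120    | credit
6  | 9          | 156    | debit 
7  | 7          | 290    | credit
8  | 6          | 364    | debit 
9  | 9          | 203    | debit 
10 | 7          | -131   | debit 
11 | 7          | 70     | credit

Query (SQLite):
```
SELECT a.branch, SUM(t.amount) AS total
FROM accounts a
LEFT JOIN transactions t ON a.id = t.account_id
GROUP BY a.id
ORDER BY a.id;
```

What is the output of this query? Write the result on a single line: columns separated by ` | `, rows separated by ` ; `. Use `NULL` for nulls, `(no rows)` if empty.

Austin | 406 ; Lima | 206 ; Austin | 625

LEFT JOIN keeps every accounts row; unmatched ones get NULL for transactions columns.
Group by accounts.id and compute SUM(t.amount). SUM over an all-NULL group is NULL.
  6: ids {2, 3, 8} → SUM(t.amount)=406
  7: ids {4, 5, 7, 10, 11} → SUM(t.amount)=206
  9: ids {1, 6, 9} → SUM(t.amount)=625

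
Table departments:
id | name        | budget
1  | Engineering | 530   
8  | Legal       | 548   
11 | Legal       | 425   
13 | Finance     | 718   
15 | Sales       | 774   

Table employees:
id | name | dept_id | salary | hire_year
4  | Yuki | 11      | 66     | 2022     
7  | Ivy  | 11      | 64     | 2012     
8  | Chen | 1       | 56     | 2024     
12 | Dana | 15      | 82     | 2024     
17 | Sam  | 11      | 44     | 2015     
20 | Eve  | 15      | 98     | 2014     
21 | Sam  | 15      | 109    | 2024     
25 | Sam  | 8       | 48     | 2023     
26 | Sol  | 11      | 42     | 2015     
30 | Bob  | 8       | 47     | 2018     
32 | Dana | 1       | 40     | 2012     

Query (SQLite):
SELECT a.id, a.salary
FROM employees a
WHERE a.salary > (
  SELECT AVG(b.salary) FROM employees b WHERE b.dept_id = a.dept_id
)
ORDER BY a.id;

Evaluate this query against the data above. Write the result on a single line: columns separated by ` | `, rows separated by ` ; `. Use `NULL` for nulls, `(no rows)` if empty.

4 | 66 ; 7 | 64 ; 8 | 56 ; 20 | 98 ; 21 | 109 ; 25 | 48

For each employees row a, compute AVG(salary) over rows sharing a.dept_id.
Keep row a if a.salary > that per-group AVG.
  dept_id=1: AVG(salary) = 48.0
  dept_id=8: AVG(salary) = 47.5
  dept_id=11: AVG(salary) = 54.0
  dept_id=15: AVG(salary) = 96.333333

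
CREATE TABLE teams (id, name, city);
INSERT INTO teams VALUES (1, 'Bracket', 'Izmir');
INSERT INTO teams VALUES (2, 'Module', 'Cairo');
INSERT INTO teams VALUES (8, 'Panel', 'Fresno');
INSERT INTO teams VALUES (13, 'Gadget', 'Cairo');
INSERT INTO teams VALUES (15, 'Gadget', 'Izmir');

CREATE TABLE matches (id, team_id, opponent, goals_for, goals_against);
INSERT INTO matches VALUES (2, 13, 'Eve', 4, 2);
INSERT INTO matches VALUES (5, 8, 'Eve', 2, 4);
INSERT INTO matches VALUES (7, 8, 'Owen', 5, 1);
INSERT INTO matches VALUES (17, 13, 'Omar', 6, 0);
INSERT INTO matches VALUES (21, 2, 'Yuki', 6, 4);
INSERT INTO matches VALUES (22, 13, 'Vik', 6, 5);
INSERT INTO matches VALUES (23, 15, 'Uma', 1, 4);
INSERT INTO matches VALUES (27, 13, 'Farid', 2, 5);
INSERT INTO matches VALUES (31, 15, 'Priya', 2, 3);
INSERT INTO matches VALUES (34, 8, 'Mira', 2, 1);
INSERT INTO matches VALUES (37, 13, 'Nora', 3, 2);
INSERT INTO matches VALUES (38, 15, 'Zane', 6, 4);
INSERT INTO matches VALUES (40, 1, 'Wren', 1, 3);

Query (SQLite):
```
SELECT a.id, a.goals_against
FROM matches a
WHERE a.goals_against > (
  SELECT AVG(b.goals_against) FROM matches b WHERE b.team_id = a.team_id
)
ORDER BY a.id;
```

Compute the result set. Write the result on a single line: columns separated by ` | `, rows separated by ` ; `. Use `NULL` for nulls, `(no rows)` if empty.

For each matches row a, compute AVG(goals_against) over rows sharing a.team_id.
Keep row a if a.goals_against > that per-group AVG.
  team_id=1: AVG(goals_against) = 3.0
  team_id=2: AVG(goals_against) = 4.0
  team_id=8: AVG(goals_against) = 2.0
  team_id=13: AVG(goals_against) = 2.8
  team_id=15: AVG(goals_against) = 3.666667

5 | 4 ; 22 | 5 ; 23 | 4 ; 27 | 5 ; 38 | 4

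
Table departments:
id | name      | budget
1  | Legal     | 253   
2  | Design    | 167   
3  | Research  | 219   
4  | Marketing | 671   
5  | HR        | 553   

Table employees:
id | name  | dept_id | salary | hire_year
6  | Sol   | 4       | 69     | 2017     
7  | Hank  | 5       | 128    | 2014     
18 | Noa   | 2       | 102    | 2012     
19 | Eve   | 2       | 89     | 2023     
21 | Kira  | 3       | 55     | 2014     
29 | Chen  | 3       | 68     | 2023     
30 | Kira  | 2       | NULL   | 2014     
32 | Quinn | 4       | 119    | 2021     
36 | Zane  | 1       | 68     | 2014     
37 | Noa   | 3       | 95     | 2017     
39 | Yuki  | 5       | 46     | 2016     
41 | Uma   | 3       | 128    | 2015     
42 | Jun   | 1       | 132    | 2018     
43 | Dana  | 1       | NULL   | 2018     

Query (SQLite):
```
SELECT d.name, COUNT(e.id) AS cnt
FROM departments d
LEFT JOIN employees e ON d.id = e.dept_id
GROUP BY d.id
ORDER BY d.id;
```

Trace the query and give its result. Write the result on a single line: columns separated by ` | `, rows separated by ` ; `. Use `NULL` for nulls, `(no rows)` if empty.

LEFT JOIN keeps every departments row; unmatched ones get NULL for employees columns.
Group by departments.id and compute COUNT(e.id). COUNT(col) of an all-NULL group is 0.
  1: ids {36, 42, 43} → COUNT(e.id)=3
  2: ids {18, 19, 30} → COUNT(e.id)=3
  3: ids {21, 29, 37, 41} → COUNT(e.id)=4
  4: ids {6, 32} → COUNT(e.id)=2
  5: ids {7, 39} → COUNT(e.id)=2

Legal | 3 ; Design | 3 ; Research | 4 ; Marketing | 2 ; HR | 2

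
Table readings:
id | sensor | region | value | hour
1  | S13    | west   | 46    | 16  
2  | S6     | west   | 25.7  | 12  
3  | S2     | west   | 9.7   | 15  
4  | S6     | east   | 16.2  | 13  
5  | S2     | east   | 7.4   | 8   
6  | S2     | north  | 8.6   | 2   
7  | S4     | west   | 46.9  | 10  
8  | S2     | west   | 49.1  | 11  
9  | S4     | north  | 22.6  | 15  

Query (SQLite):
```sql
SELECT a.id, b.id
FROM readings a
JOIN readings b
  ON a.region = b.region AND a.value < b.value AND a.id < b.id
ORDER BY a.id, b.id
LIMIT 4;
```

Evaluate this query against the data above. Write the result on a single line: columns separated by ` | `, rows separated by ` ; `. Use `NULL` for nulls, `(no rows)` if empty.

1 | 7 ; 1 | 8 ; 2 | 7 ; 2 | 8

Pairs (a,b) with same region, a.value < b.value, a.id < b.id.
region groups: east:{4,5} north:{6,9} west:{1,2,3,7,8}
Ordered by (a.id, b.id); first 4.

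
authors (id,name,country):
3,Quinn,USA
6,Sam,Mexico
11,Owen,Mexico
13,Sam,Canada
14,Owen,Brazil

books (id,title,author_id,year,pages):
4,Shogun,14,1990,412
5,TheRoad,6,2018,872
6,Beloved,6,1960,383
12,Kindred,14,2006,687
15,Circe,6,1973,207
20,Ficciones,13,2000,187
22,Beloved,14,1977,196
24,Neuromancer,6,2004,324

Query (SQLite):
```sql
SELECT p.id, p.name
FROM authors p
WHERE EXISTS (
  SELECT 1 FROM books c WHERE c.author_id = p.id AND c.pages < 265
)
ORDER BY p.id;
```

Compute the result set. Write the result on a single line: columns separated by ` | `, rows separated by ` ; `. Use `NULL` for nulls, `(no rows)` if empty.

For each authors row, check whether any books with matching author_id has pages < 265.
Keep rows where that is true.

6 | Sam ; 13 | Sam ; 14 | Owen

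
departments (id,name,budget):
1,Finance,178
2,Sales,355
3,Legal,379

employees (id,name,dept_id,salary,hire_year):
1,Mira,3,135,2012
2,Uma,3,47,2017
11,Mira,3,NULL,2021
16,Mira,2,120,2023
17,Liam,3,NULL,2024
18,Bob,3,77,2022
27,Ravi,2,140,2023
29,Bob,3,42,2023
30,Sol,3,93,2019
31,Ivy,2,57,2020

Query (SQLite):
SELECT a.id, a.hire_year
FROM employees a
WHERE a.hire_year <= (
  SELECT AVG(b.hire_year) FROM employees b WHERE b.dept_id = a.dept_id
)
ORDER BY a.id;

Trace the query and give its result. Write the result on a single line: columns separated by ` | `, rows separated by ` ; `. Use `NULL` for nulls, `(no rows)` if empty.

For each employees row a, compute AVG(hire_year) over rows sharing a.dept_id.
Keep row a if a.hire_year <= that per-group AVG.
  dept_id=2: AVG(hire_year) = 2022.0
  dept_id=3: AVG(hire_year) = 2019.714286

1 | 2012 ; 2 | 2017 ; 30 | 2019 ; 31 | 2020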